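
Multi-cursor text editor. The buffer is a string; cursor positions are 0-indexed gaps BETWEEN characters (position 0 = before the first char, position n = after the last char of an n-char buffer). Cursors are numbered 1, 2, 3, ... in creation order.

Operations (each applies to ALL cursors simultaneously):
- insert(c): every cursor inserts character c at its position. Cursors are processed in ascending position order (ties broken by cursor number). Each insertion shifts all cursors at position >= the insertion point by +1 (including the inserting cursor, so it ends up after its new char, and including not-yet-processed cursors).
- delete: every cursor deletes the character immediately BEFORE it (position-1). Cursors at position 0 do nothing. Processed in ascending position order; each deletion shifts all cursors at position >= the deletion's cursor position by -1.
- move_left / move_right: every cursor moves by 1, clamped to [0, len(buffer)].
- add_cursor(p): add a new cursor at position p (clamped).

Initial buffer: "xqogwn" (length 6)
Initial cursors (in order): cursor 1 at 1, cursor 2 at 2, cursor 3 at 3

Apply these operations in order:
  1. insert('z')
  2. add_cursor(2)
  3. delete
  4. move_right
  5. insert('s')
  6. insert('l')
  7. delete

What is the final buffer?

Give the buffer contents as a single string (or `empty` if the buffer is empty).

Answer: qssosgswn

Derivation:
After op 1 (insert('z')): buffer="xzqzozgwn" (len 9), cursors c1@2 c2@4 c3@6, authorship .1.2.3...
After op 2 (add_cursor(2)): buffer="xzqzozgwn" (len 9), cursors c1@2 c4@2 c2@4 c3@6, authorship .1.2.3...
After op 3 (delete): buffer="qogwn" (len 5), cursors c1@0 c4@0 c2@1 c3@2, authorship .....
After op 4 (move_right): buffer="qogwn" (len 5), cursors c1@1 c4@1 c2@2 c3@3, authorship .....
After op 5 (insert('s')): buffer="qssosgswn" (len 9), cursors c1@3 c4@3 c2@5 c3@7, authorship .14.2.3..
After op 6 (insert('l')): buffer="qsslloslgslwn" (len 13), cursors c1@5 c4@5 c2@8 c3@11, authorship .1414.22.33..
After op 7 (delete): buffer="qssosgswn" (len 9), cursors c1@3 c4@3 c2@5 c3@7, authorship .14.2.3..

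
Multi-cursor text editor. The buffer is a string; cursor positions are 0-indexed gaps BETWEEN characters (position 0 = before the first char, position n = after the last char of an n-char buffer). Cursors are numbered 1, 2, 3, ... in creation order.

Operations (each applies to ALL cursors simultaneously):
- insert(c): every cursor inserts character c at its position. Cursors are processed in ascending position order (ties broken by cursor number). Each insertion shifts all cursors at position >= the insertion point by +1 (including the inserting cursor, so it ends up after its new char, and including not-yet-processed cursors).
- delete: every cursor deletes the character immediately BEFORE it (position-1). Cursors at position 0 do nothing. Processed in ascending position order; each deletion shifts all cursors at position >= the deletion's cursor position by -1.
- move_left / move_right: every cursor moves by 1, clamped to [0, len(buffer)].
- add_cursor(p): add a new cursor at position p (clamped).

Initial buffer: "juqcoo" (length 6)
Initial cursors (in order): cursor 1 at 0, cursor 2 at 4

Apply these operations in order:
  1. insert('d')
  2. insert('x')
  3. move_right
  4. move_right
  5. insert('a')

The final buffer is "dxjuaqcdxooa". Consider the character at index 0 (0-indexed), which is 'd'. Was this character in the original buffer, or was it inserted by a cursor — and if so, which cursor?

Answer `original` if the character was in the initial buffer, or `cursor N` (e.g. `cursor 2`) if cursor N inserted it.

After op 1 (insert('d')): buffer="djuqcdoo" (len 8), cursors c1@1 c2@6, authorship 1....2..
After op 2 (insert('x')): buffer="dxjuqcdxoo" (len 10), cursors c1@2 c2@8, authorship 11....22..
After op 3 (move_right): buffer="dxjuqcdxoo" (len 10), cursors c1@3 c2@9, authorship 11....22..
After op 4 (move_right): buffer="dxjuqcdxoo" (len 10), cursors c1@4 c2@10, authorship 11....22..
After op 5 (insert('a')): buffer="dxjuaqcdxooa" (len 12), cursors c1@5 c2@12, authorship 11..1..22..2
Authorship (.=original, N=cursor N): 1 1 . . 1 . . 2 2 . . 2
Index 0: author = 1

Answer: cursor 1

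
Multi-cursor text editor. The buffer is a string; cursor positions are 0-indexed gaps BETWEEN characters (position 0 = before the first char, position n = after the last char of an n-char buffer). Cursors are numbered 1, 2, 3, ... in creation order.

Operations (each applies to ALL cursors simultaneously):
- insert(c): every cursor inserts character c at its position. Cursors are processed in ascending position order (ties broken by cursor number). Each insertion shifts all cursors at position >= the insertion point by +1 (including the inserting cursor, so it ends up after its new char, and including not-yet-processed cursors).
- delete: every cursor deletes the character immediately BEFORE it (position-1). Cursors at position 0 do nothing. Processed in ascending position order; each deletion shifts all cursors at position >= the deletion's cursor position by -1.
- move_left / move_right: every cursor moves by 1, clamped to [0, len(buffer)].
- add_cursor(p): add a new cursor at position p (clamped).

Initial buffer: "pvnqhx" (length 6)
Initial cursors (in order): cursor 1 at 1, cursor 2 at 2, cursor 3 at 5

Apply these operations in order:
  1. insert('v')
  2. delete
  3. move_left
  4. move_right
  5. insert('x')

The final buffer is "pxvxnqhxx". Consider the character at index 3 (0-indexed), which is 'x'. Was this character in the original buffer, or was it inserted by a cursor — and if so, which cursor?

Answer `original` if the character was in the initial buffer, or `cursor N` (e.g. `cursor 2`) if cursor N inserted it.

After op 1 (insert('v')): buffer="pvvvnqhvx" (len 9), cursors c1@2 c2@4 c3@8, authorship .1.2...3.
After op 2 (delete): buffer="pvnqhx" (len 6), cursors c1@1 c2@2 c3@5, authorship ......
After op 3 (move_left): buffer="pvnqhx" (len 6), cursors c1@0 c2@1 c3@4, authorship ......
After op 4 (move_right): buffer="pvnqhx" (len 6), cursors c1@1 c2@2 c3@5, authorship ......
After op 5 (insert('x')): buffer="pxvxnqhxx" (len 9), cursors c1@2 c2@4 c3@8, authorship .1.2...3.
Authorship (.=original, N=cursor N): . 1 . 2 . . . 3 .
Index 3: author = 2

Answer: cursor 2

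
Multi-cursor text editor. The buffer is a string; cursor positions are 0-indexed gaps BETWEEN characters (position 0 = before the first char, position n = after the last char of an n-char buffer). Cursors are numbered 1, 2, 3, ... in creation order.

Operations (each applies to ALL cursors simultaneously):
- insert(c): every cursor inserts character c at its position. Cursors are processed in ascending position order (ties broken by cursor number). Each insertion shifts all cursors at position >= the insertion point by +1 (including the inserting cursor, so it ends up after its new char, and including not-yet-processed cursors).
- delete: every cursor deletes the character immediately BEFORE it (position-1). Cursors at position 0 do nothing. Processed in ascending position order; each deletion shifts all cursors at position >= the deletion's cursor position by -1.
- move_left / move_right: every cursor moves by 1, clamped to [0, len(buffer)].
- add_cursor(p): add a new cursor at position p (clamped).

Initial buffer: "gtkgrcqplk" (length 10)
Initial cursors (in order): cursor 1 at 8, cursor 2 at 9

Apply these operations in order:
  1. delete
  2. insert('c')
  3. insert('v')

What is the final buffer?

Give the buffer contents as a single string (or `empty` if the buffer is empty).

After op 1 (delete): buffer="gtkgrcqk" (len 8), cursors c1@7 c2@7, authorship ........
After op 2 (insert('c')): buffer="gtkgrcqcck" (len 10), cursors c1@9 c2@9, authorship .......12.
After op 3 (insert('v')): buffer="gtkgrcqccvvk" (len 12), cursors c1@11 c2@11, authorship .......1212.

Answer: gtkgrcqccvvk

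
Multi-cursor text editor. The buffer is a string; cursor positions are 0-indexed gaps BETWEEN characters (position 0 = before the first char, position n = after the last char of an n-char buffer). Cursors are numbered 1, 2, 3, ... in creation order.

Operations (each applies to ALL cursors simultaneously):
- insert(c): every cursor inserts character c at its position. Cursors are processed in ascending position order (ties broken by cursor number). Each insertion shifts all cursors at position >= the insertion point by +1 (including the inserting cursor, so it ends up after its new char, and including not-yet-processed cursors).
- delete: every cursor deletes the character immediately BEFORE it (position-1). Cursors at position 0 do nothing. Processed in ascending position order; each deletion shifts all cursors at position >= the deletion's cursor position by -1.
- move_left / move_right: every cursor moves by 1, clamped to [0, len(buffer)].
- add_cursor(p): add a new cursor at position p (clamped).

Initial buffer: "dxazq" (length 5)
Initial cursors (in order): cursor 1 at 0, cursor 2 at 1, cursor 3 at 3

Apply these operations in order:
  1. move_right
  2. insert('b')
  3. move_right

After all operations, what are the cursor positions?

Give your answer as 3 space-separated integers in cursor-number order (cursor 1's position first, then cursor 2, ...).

Answer: 3 5 8

Derivation:
After op 1 (move_right): buffer="dxazq" (len 5), cursors c1@1 c2@2 c3@4, authorship .....
After op 2 (insert('b')): buffer="dbxbazbq" (len 8), cursors c1@2 c2@4 c3@7, authorship .1.2..3.
After op 3 (move_right): buffer="dbxbazbq" (len 8), cursors c1@3 c2@5 c3@8, authorship .1.2..3.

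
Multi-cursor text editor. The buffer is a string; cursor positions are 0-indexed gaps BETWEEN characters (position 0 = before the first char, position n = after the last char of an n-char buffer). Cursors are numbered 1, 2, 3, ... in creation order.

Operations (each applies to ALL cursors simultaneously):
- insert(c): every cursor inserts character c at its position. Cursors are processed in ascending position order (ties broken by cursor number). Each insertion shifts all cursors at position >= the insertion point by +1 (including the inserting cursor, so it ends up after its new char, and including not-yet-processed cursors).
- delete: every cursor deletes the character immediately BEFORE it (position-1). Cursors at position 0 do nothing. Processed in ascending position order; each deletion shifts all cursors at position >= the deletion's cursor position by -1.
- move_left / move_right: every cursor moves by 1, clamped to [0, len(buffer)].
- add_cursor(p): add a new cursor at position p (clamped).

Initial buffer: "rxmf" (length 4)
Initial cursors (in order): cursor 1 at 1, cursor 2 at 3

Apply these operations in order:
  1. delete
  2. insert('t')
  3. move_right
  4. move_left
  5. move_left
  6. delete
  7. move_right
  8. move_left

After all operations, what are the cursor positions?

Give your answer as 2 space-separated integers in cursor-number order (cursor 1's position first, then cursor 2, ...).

After op 1 (delete): buffer="xf" (len 2), cursors c1@0 c2@1, authorship ..
After op 2 (insert('t')): buffer="txtf" (len 4), cursors c1@1 c2@3, authorship 1.2.
After op 3 (move_right): buffer="txtf" (len 4), cursors c1@2 c2@4, authorship 1.2.
After op 4 (move_left): buffer="txtf" (len 4), cursors c1@1 c2@3, authorship 1.2.
After op 5 (move_left): buffer="txtf" (len 4), cursors c1@0 c2@2, authorship 1.2.
After op 6 (delete): buffer="ttf" (len 3), cursors c1@0 c2@1, authorship 12.
After op 7 (move_right): buffer="ttf" (len 3), cursors c1@1 c2@2, authorship 12.
After op 8 (move_left): buffer="ttf" (len 3), cursors c1@0 c2@1, authorship 12.

Answer: 0 1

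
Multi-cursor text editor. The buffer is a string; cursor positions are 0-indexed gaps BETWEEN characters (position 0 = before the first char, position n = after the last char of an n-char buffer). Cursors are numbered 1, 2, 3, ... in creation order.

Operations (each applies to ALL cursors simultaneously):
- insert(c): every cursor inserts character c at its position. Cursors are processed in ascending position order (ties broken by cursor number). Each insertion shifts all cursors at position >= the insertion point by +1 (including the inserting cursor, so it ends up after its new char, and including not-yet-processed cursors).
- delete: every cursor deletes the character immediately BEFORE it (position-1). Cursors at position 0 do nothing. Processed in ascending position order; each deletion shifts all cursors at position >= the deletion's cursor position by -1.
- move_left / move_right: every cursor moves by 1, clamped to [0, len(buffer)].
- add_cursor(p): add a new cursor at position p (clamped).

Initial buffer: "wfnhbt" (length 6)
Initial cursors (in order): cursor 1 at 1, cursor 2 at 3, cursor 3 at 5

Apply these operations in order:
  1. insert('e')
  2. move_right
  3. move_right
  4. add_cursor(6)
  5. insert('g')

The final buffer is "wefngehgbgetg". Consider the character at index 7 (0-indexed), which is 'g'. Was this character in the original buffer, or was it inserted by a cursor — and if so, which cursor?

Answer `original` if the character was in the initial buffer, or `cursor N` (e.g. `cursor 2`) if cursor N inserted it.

After op 1 (insert('e')): buffer="wefnehbet" (len 9), cursors c1@2 c2@5 c3@8, authorship .1..2..3.
After op 2 (move_right): buffer="wefnehbet" (len 9), cursors c1@3 c2@6 c3@9, authorship .1..2..3.
After op 3 (move_right): buffer="wefnehbet" (len 9), cursors c1@4 c2@7 c3@9, authorship .1..2..3.
After op 4 (add_cursor(6)): buffer="wefnehbet" (len 9), cursors c1@4 c4@6 c2@7 c3@9, authorship .1..2..3.
After op 5 (insert('g')): buffer="wefngehgbgetg" (len 13), cursors c1@5 c4@8 c2@10 c3@13, authorship .1..12.4.23.3
Authorship (.=original, N=cursor N): . 1 . . 1 2 . 4 . 2 3 . 3
Index 7: author = 4

Answer: cursor 4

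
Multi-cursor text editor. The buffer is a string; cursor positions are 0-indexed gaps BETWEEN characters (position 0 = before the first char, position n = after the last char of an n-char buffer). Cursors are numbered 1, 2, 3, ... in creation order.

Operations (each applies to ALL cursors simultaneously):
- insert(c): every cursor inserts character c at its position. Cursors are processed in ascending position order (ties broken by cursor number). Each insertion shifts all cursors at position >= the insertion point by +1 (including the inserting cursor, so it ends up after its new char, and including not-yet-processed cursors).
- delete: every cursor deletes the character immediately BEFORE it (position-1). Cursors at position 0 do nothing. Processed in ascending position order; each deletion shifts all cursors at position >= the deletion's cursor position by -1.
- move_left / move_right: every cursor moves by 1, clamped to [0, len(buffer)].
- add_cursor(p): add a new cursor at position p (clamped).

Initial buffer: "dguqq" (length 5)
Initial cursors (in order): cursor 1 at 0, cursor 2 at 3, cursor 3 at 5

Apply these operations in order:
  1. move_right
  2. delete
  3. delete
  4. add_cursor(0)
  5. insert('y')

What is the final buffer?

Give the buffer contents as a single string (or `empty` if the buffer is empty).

Answer: yyyy

Derivation:
After op 1 (move_right): buffer="dguqq" (len 5), cursors c1@1 c2@4 c3@5, authorship .....
After op 2 (delete): buffer="gu" (len 2), cursors c1@0 c2@2 c3@2, authorship ..
After op 3 (delete): buffer="" (len 0), cursors c1@0 c2@0 c3@0, authorship 
After op 4 (add_cursor(0)): buffer="" (len 0), cursors c1@0 c2@0 c3@0 c4@0, authorship 
After op 5 (insert('y')): buffer="yyyy" (len 4), cursors c1@4 c2@4 c3@4 c4@4, authorship 1234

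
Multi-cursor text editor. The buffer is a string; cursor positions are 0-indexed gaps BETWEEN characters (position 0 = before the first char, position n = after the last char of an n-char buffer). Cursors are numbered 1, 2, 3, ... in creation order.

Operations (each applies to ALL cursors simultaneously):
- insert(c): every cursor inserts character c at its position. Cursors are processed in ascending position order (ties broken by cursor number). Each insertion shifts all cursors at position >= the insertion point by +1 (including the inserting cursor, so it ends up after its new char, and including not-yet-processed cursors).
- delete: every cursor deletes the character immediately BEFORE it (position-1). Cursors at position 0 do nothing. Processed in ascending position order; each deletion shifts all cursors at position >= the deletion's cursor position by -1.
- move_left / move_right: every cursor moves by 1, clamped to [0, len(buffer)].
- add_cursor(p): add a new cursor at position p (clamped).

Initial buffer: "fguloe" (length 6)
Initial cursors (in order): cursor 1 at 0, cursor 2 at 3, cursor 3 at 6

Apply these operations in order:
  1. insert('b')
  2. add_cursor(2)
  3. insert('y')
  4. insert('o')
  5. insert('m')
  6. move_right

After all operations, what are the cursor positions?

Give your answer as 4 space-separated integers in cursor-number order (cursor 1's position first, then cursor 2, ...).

After op 1 (insert('b')): buffer="bfgubloeb" (len 9), cursors c1@1 c2@5 c3@9, authorship 1...2...3
After op 2 (add_cursor(2)): buffer="bfgubloeb" (len 9), cursors c1@1 c4@2 c2@5 c3@9, authorship 1...2...3
After op 3 (insert('y')): buffer="byfygubyloeby" (len 13), cursors c1@2 c4@4 c2@8 c3@13, authorship 11.4..22...33
After op 4 (insert('o')): buffer="byofyogubyoloebyo" (len 17), cursors c1@3 c4@6 c2@11 c3@17, authorship 111.44..222...333
After op 5 (insert('m')): buffer="byomfyomgubyomloebyom" (len 21), cursors c1@4 c4@8 c2@14 c3@21, authorship 1111.444..2222...3333
After op 6 (move_right): buffer="byomfyomgubyomloebyom" (len 21), cursors c1@5 c4@9 c2@15 c3@21, authorship 1111.444..2222...3333

Answer: 5 15 21 9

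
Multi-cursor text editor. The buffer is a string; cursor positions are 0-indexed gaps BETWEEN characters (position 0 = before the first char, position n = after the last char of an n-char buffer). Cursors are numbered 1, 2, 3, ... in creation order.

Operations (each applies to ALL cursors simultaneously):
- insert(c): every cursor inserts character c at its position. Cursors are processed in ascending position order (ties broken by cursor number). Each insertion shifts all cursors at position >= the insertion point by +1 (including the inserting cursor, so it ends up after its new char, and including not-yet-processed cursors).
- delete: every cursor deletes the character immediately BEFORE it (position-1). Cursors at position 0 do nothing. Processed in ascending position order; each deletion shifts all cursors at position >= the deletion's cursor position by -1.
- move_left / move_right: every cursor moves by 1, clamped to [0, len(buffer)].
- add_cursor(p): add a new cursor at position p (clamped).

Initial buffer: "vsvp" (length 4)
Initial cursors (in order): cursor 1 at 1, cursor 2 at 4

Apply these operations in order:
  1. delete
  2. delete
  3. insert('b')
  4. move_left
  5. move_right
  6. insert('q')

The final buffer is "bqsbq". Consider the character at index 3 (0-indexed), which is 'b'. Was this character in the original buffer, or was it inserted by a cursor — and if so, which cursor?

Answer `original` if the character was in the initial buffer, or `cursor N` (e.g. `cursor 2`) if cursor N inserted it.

After op 1 (delete): buffer="sv" (len 2), cursors c1@0 c2@2, authorship ..
After op 2 (delete): buffer="s" (len 1), cursors c1@0 c2@1, authorship .
After op 3 (insert('b')): buffer="bsb" (len 3), cursors c1@1 c2@3, authorship 1.2
After op 4 (move_left): buffer="bsb" (len 3), cursors c1@0 c2@2, authorship 1.2
After op 5 (move_right): buffer="bsb" (len 3), cursors c1@1 c2@3, authorship 1.2
After op 6 (insert('q')): buffer="bqsbq" (len 5), cursors c1@2 c2@5, authorship 11.22
Authorship (.=original, N=cursor N): 1 1 . 2 2
Index 3: author = 2

Answer: cursor 2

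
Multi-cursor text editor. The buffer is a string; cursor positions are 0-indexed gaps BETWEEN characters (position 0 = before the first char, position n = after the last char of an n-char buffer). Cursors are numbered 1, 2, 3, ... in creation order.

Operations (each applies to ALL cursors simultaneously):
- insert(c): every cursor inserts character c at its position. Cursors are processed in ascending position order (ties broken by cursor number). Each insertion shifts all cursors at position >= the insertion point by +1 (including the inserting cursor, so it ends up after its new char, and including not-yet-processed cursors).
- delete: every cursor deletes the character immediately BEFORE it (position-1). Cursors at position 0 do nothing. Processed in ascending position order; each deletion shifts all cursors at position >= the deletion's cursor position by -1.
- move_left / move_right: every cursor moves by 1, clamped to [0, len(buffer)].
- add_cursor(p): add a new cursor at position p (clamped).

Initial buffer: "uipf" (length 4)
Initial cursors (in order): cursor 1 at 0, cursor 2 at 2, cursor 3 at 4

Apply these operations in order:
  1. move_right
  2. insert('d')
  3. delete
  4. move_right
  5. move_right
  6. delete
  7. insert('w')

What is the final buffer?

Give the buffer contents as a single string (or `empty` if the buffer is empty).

After op 1 (move_right): buffer="uipf" (len 4), cursors c1@1 c2@3 c3@4, authorship ....
After op 2 (insert('d')): buffer="udipdfd" (len 7), cursors c1@2 c2@5 c3@7, authorship .1..2.3
After op 3 (delete): buffer="uipf" (len 4), cursors c1@1 c2@3 c3@4, authorship ....
After op 4 (move_right): buffer="uipf" (len 4), cursors c1@2 c2@4 c3@4, authorship ....
After op 5 (move_right): buffer="uipf" (len 4), cursors c1@3 c2@4 c3@4, authorship ....
After op 6 (delete): buffer="u" (len 1), cursors c1@1 c2@1 c3@1, authorship .
After op 7 (insert('w')): buffer="uwww" (len 4), cursors c1@4 c2@4 c3@4, authorship .123

Answer: uwww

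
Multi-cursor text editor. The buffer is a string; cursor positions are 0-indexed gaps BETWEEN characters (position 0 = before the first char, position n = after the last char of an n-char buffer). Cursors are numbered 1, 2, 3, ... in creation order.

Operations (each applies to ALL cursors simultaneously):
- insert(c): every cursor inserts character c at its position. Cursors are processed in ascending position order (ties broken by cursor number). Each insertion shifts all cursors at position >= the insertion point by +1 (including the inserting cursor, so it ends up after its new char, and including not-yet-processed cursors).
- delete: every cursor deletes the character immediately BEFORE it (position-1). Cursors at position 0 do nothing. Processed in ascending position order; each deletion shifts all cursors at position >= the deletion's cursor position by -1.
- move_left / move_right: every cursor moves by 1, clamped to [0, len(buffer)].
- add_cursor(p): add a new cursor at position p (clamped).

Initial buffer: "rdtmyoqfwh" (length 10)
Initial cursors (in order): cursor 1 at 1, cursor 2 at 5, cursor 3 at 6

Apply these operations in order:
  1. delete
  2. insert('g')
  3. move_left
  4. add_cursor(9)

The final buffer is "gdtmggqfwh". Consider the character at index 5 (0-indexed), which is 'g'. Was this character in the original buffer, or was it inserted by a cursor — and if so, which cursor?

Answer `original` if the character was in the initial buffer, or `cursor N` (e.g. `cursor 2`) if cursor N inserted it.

After op 1 (delete): buffer="dtmqfwh" (len 7), cursors c1@0 c2@3 c3@3, authorship .......
After op 2 (insert('g')): buffer="gdtmggqfwh" (len 10), cursors c1@1 c2@6 c3@6, authorship 1...23....
After op 3 (move_left): buffer="gdtmggqfwh" (len 10), cursors c1@0 c2@5 c3@5, authorship 1...23....
After op 4 (add_cursor(9)): buffer="gdtmggqfwh" (len 10), cursors c1@0 c2@5 c3@5 c4@9, authorship 1...23....
Authorship (.=original, N=cursor N): 1 . . . 2 3 . . . .
Index 5: author = 3

Answer: cursor 3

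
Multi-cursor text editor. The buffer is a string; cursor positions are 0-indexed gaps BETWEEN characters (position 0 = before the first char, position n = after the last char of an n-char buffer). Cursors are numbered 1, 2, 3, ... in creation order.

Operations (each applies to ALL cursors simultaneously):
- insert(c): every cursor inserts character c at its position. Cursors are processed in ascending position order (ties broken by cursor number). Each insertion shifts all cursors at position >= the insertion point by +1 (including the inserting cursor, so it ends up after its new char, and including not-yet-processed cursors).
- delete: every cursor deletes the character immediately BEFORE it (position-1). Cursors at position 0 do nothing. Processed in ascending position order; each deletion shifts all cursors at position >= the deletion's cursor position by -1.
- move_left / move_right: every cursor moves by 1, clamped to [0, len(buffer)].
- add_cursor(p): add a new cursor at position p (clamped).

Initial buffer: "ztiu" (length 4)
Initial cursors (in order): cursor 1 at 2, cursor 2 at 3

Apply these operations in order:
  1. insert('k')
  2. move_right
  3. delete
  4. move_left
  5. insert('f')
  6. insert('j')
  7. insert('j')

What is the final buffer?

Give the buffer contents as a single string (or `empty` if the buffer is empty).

After op 1 (insert('k')): buffer="ztkiku" (len 6), cursors c1@3 c2@5, authorship ..1.2.
After op 2 (move_right): buffer="ztkiku" (len 6), cursors c1@4 c2@6, authorship ..1.2.
After op 3 (delete): buffer="ztkk" (len 4), cursors c1@3 c2@4, authorship ..12
After op 4 (move_left): buffer="ztkk" (len 4), cursors c1@2 c2@3, authorship ..12
After op 5 (insert('f')): buffer="ztfkfk" (len 6), cursors c1@3 c2@5, authorship ..1122
After op 6 (insert('j')): buffer="ztfjkfjk" (len 8), cursors c1@4 c2@7, authorship ..111222
After op 7 (insert('j')): buffer="ztfjjkfjjk" (len 10), cursors c1@5 c2@9, authorship ..11112222

Answer: ztfjjkfjjk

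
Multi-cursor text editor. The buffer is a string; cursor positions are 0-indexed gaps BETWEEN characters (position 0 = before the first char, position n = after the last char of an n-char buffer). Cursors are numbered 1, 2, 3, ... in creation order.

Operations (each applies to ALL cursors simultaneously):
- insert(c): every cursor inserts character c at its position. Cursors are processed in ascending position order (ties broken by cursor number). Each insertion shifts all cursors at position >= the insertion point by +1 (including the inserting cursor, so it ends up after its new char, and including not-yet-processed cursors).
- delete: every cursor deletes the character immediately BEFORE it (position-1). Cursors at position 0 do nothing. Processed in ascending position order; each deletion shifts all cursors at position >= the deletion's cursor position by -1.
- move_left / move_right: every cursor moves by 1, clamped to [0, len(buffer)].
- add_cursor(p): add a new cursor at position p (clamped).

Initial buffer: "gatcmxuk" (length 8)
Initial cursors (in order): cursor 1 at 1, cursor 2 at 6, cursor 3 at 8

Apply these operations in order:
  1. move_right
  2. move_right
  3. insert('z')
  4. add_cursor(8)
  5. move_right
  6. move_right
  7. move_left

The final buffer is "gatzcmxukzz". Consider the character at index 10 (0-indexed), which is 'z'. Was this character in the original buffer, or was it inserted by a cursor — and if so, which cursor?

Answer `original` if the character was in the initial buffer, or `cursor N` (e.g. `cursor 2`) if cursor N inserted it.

Answer: cursor 3

Derivation:
After op 1 (move_right): buffer="gatcmxuk" (len 8), cursors c1@2 c2@7 c3@8, authorship ........
After op 2 (move_right): buffer="gatcmxuk" (len 8), cursors c1@3 c2@8 c3@8, authorship ........
After op 3 (insert('z')): buffer="gatzcmxukzz" (len 11), cursors c1@4 c2@11 c3@11, authorship ...1.....23
After op 4 (add_cursor(8)): buffer="gatzcmxukzz" (len 11), cursors c1@4 c4@8 c2@11 c3@11, authorship ...1.....23
After op 5 (move_right): buffer="gatzcmxukzz" (len 11), cursors c1@5 c4@9 c2@11 c3@11, authorship ...1.....23
After op 6 (move_right): buffer="gatzcmxukzz" (len 11), cursors c1@6 c4@10 c2@11 c3@11, authorship ...1.....23
After op 7 (move_left): buffer="gatzcmxukzz" (len 11), cursors c1@5 c4@9 c2@10 c3@10, authorship ...1.....23
Authorship (.=original, N=cursor N): . . . 1 . . . . . 2 3
Index 10: author = 3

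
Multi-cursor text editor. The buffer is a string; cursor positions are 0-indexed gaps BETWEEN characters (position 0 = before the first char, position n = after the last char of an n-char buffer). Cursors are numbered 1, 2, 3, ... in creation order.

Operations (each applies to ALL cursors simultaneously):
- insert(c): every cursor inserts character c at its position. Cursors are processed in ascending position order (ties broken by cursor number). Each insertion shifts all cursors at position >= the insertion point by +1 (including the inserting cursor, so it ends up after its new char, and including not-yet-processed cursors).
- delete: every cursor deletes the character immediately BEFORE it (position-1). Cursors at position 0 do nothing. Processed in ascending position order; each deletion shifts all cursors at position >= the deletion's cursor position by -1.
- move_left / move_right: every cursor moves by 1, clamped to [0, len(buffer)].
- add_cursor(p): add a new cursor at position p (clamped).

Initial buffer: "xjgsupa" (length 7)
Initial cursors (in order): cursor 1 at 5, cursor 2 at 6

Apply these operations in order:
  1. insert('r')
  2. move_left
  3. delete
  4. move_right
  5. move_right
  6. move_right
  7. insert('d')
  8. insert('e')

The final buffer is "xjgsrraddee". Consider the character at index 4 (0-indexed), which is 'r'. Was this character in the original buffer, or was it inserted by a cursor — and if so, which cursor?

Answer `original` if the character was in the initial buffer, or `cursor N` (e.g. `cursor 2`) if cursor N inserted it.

After op 1 (insert('r')): buffer="xjgsurpra" (len 9), cursors c1@6 c2@8, authorship .....1.2.
After op 2 (move_left): buffer="xjgsurpra" (len 9), cursors c1@5 c2@7, authorship .....1.2.
After op 3 (delete): buffer="xjgsrra" (len 7), cursors c1@4 c2@5, authorship ....12.
After op 4 (move_right): buffer="xjgsrra" (len 7), cursors c1@5 c2@6, authorship ....12.
After op 5 (move_right): buffer="xjgsrra" (len 7), cursors c1@6 c2@7, authorship ....12.
After op 6 (move_right): buffer="xjgsrra" (len 7), cursors c1@7 c2@7, authorship ....12.
After op 7 (insert('d')): buffer="xjgsrradd" (len 9), cursors c1@9 c2@9, authorship ....12.12
After op 8 (insert('e')): buffer="xjgsrraddee" (len 11), cursors c1@11 c2@11, authorship ....12.1212
Authorship (.=original, N=cursor N): . . . . 1 2 . 1 2 1 2
Index 4: author = 1

Answer: cursor 1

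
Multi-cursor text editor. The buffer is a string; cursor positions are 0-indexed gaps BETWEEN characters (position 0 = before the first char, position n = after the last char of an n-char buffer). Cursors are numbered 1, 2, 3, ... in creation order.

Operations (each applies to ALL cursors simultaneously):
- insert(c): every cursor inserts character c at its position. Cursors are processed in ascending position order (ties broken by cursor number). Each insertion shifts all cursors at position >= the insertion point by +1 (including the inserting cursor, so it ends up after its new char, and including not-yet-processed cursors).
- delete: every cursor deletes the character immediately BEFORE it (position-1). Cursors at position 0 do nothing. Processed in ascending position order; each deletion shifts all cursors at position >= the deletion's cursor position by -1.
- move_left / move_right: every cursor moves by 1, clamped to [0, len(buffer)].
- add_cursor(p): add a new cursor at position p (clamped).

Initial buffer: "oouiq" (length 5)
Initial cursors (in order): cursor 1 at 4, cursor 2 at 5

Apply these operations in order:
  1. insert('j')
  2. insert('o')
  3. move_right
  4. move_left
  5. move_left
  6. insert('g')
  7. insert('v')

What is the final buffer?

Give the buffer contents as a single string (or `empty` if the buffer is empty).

After op 1 (insert('j')): buffer="oouijqj" (len 7), cursors c1@5 c2@7, authorship ....1.2
After op 2 (insert('o')): buffer="oouijoqjo" (len 9), cursors c1@6 c2@9, authorship ....11.22
After op 3 (move_right): buffer="oouijoqjo" (len 9), cursors c1@7 c2@9, authorship ....11.22
After op 4 (move_left): buffer="oouijoqjo" (len 9), cursors c1@6 c2@8, authorship ....11.22
After op 5 (move_left): buffer="oouijoqjo" (len 9), cursors c1@5 c2@7, authorship ....11.22
After op 6 (insert('g')): buffer="oouijgoqgjo" (len 11), cursors c1@6 c2@9, authorship ....111.222
After op 7 (insert('v')): buffer="oouijgvoqgvjo" (len 13), cursors c1@7 c2@11, authorship ....1111.2222

Answer: oouijgvoqgvjo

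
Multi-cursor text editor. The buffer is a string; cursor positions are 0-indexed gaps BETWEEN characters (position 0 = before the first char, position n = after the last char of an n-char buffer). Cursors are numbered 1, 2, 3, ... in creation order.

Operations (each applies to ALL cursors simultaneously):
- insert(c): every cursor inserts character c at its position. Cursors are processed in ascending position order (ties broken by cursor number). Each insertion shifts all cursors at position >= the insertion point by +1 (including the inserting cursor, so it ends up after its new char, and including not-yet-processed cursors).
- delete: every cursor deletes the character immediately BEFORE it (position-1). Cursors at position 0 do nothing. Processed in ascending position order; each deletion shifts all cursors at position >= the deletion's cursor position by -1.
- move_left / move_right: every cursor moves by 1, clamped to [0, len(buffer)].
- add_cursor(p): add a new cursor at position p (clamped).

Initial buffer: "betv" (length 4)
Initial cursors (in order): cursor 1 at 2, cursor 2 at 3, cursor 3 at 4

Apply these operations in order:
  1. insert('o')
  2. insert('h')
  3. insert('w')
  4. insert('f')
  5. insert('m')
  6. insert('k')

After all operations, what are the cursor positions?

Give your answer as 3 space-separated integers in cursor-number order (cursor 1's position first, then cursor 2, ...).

After op 1 (insert('o')): buffer="beotovo" (len 7), cursors c1@3 c2@5 c3@7, authorship ..1.2.3
After op 2 (insert('h')): buffer="beohtohvoh" (len 10), cursors c1@4 c2@7 c3@10, authorship ..11.22.33
After op 3 (insert('w')): buffer="beohwtohwvohw" (len 13), cursors c1@5 c2@9 c3@13, authorship ..111.222.333
After op 4 (insert('f')): buffer="beohwftohwfvohwf" (len 16), cursors c1@6 c2@11 c3@16, authorship ..1111.2222.3333
After op 5 (insert('m')): buffer="beohwfmtohwfmvohwfm" (len 19), cursors c1@7 c2@13 c3@19, authorship ..11111.22222.33333
After op 6 (insert('k')): buffer="beohwfmktohwfmkvohwfmk" (len 22), cursors c1@8 c2@15 c3@22, authorship ..111111.222222.333333

Answer: 8 15 22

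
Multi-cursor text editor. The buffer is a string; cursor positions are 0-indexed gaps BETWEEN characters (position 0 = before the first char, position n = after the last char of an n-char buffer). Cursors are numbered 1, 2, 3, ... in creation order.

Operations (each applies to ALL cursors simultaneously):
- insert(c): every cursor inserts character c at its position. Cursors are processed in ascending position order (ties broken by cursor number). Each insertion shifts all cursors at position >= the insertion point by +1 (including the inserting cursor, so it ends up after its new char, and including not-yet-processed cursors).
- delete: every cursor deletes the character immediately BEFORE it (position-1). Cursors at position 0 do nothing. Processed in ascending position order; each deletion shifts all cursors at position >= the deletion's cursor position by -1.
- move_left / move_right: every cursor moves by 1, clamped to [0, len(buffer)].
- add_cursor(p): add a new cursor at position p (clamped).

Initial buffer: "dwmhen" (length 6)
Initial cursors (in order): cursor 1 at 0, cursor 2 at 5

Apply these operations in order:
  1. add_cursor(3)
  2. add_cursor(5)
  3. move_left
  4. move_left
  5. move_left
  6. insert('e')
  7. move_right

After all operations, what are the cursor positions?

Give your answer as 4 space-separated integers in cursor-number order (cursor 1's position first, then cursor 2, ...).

Answer: 3 7 3 7

Derivation:
After op 1 (add_cursor(3)): buffer="dwmhen" (len 6), cursors c1@0 c3@3 c2@5, authorship ......
After op 2 (add_cursor(5)): buffer="dwmhen" (len 6), cursors c1@0 c3@3 c2@5 c4@5, authorship ......
After op 3 (move_left): buffer="dwmhen" (len 6), cursors c1@0 c3@2 c2@4 c4@4, authorship ......
After op 4 (move_left): buffer="dwmhen" (len 6), cursors c1@0 c3@1 c2@3 c4@3, authorship ......
After op 5 (move_left): buffer="dwmhen" (len 6), cursors c1@0 c3@0 c2@2 c4@2, authorship ......
After op 6 (insert('e')): buffer="eedweemhen" (len 10), cursors c1@2 c3@2 c2@6 c4@6, authorship 13..24....
After op 7 (move_right): buffer="eedweemhen" (len 10), cursors c1@3 c3@3 c2@7 c4@7, authorship 13..24....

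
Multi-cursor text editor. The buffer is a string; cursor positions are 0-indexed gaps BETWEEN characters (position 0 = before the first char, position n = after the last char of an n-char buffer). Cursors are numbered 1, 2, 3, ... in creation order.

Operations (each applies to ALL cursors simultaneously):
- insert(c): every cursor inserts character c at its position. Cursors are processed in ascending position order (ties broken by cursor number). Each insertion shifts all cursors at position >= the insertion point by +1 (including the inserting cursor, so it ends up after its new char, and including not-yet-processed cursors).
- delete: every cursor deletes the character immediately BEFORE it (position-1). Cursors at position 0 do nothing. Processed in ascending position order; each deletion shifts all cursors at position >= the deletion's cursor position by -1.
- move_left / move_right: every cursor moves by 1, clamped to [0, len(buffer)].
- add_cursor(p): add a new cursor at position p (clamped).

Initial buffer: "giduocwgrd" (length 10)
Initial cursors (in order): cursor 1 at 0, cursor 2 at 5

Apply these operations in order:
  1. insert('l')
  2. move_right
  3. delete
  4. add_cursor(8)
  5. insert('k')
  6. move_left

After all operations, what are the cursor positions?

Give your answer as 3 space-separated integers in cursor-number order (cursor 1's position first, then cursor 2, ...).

Answer: 1 7 10

Derivation:
After op 1 (insert('l')): buffer="lgiduolcwgrd" (len 12), cursors c1@1 c2@7, authorship 1.....2.....
After op 2 (move_right): buffer="lgiduolcwgrd" (len 12), cursors c1@2 c2@8, authorship 1.....2.....
After op 3 (delete): buffer="liduolwgrd" (len 10), cursors c1@1 c2@6, authorship 1....2....
After op 4 (add_cursor(8)): buffer="liduolwgrd" (len 10), cursors c1@1 c2@6 c3@8, authorship 1....2....
After op 5 (insert('k')): buffer="lkiduolkwgkrd" (len 13), cursors c1@2 c2@8 c3@11, authorship 11....22..3..
After op 6 (move_left): buffer="lkiduolkwgkrd" (len 13), cursors c1@1 c2@7 c3@10, authorship 11....22..3..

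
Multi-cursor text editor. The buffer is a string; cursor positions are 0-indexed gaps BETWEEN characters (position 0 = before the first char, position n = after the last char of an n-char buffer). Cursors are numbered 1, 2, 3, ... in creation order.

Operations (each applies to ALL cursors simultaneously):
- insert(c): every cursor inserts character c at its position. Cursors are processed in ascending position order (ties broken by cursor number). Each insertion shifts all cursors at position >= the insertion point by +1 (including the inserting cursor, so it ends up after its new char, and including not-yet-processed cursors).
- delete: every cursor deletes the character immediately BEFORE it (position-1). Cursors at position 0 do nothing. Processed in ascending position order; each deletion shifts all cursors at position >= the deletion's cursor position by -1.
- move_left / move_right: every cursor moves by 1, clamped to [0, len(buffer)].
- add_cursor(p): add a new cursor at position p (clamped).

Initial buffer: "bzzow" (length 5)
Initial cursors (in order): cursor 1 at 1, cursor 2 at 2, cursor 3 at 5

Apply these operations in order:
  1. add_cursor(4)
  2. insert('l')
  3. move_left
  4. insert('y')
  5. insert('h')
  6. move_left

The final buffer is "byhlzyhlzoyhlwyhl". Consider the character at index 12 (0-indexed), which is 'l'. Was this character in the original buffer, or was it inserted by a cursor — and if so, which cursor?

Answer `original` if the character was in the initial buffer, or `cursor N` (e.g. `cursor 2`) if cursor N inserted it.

Answer: cursor 4

Derivation:
After op 1 (add_cursor(4)): buffer="bzzow" (len 5), cursors c1@1 c2@2 c4@4 c3@5, authorship .....
After op 2 (insert('l')): buffer="blzlzolwl" (len 9), cursors c1@2 c2@4 c4@7 c3@9, authorship .1.2..4.3
After op 3 (move_left): buffer="blzlzolwl" (len 9), cursors c1@1 c2@3 c4@6 c3@8, authorship .1.2..4.3
After op 4 (insert('y')): buffer="bylzylzoylwyl" (len 13), cursors c1@2 c2@5 c4@9 c3@12, authorship .11.22..44.33
After op 5 (insert('h')): buffer="byhlzyhlzoyhlwyhl" (len 17), cursors c1@3 c2@7 c4@12 c3@16, authorship .111.222..444.333
After op 6 (move_left): buffer="byhlzyhlzoyhlwyhl" (len 17), cursors c1@2 c2@6 c4@11 c3@15, authorship .111.222..444.333
Authorship (.=original, N=cursor N): . 1 1 1 . 2 2 2 . . 4 4 4 . 3 3 3
Index 12: author = 4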